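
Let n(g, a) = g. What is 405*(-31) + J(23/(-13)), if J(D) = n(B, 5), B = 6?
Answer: -12549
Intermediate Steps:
J(D) = 6
405*(-31) + J(23/(-13)) = 405*(-31) + 6 = -12555 + 6 = -12549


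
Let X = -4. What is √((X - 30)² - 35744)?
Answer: 2*I*√8647 ≈ 185.98*I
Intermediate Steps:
√((X - 30)² - 35744) = √((-4 - 30)² - 35744) = √((-34)² - 35744) = √(1156 - 35744) = √(-34588) = 2*I*√8647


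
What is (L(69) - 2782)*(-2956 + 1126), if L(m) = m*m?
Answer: -3621570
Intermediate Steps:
L(m) = m²
(L(69) - 2782)*(-2956 + 1126) = (69² - 2782)*(-2956 + 1126) = (4761 - 2782)*(-1830) = 1979*(-1830) = -3621570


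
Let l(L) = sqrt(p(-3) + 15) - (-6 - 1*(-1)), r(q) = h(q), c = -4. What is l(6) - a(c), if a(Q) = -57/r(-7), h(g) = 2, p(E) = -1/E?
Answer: 67/2 + sqrt(138)/3 ≈ 37.416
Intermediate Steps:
r(q) = 2
l(L) = 5 + sqrt(138)/3 (l(L) = sqrt(-1/(-3) + 15) - (-6 - 1*(-1)) = sqrt(-1*(-1/3) + 15) - (-6 + 1) = sqrt(1/3 + 15) - 1*(-5) = sqrt(46/3) + 5 = sqrt(138)/3 + 5 = 5 + sqrt(138)/3)
a(Q) = -57/2
l(6) - a(c) = (5 + sqrt(138)/3) - 1*(-57/2) = (5 + sqrt(138)/3) + 57/2 = 67/2 + sqrt(138)/3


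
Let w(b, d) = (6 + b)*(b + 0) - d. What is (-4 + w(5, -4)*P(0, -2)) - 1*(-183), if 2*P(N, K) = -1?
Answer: 299/2 ≈ 149.50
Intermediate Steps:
P(N, K) = -½ (P(N, K) = (½)*(-1) = -½)
w(b, d) = -d + b*(6 + b) (w(b, d) = (6 + b)*b - d = b*(6 + b) - d = -d + b*(6 + b))
(-4 + w(5, -4)*P(0, -2)) - 1*(-183) = (-4 + (5² - 1*(-4) + 6*5)*(-½)) - 1*(-183) = (-4 + (25 + 4 + 30)*(-½)) + 183 = (-4 + 59*(-½)) + 183 = (-4 - 59/2) + 183 = -67/2 + 183 = 299/2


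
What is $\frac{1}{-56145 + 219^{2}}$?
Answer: $- \frac{1}{8184} \approx -0.00012219$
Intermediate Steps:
$\frac{1}{-56145 + 219^{2}} = \frac{1}{-56145 + 47961} = \frac{1}{-8184} = - \frac{1}{8184}$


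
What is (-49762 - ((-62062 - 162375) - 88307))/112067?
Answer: 262982/112067 ≈ 2.3466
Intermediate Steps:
(-49762 - ((-62062 - 162375) - 88307))/112067 = (-49762 - (-224437 - 88307))*(1/112067) = (-49762 - 1*(-312744))*(1/112067) = (-49762 + 312744)*(1/112067) = 262982*(1/112067) = 262982/112067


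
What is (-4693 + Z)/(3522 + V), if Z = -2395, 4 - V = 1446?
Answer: -443/130 ≈ -3.4077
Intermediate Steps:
V = -1442 (V = 4 - 1*1446 = 4 - 1446 = -1442)
(-4693 + Z)/(3522 + V) = (-4693 - 2395)/(3522 - 1442) = -7088/2080 = -7088*1/2080 = -443/130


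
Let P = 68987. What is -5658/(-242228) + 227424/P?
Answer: 676570599/203787598 ≈ 3.3200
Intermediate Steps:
-5658/(-242228) + 227424/P = -5658/(-242228) + 227424/68987 = -5658*(-1/242228) + 227424*(1/68987) = 69/2954 + 227424/68987 = 676570599/203787598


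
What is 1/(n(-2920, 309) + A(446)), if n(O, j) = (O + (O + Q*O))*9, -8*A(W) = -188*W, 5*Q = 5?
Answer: -1/68359 ≈ -1.4629e-5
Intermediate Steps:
Q = 1 (Q = (⅕)*5 = 1)
A(W) = 47*W/2 (A(W) = -(-47)*W/2 = 47*W/2)
n(O, j) = 27*O (n(O, j) = (O + (O + 1*O))*9 = (O + (O + O))*9 = (O + 2*O)*9 = (3*O)*9 = 27*O)
1/(n(-2920, 309) + A(446)) = 1/(27*(-2920) + (47/2)*446) = 1/(-78840 + 10481) = 1/(-68359) = -1/68359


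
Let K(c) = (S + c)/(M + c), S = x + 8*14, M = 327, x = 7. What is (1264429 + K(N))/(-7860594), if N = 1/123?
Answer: -978036113/6080169459 ≈ -0.16086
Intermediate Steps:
S = 119 (S = 7 + 8*14 = 7 + 112 = 119)
N = 1/123 ≈ 0.0081301
K(c) = (119 + c)/(327 + c)
(1264429 + K(N))/(-7860594) = (1264429 + (119 + 1/123)/(327 + 1/123))/(-7860594) = (1264429 + (14638/123)/(40222/123))*(-1/7860594) = (1264429 + (123/40222)*(14638/123))*(-1/7860594) = (1264429 + 563/1547)*(-1/7860594) = (1956072226/1547)*(-1/7860594) = -978036113/6080169459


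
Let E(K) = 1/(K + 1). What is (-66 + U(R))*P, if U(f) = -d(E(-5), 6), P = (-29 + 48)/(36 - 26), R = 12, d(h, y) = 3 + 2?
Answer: -1349/10 ≈ -134.90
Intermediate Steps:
E(K) = 1/(1 + K)
d(h, y) = 5
P = 19/10 ≈ 1.9000
U(f) = -5 (U(f) = -1*5 = -5)
(-66 + U(R))*P = (-66 - 5)*(19/10) = -71*19/10 = -1349/10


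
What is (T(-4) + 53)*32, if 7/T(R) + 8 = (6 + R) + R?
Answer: 8368/5 ≈ 1673.6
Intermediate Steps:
T(R) = 7/(-2 + 2*R) (T(R) = 7/(-8 + ((6 + R) + R)) = 7/(-8 + (6 + 2*R)) = 7/(-2 + 2*R))
(T(-4) + 53)*32 = (7/(2*(-1 - 4)) + 53)*32 = ((7/2)/(-5) + 53)*32 = ((7/2)*(-⅕) + 53)*32 = (-7/10 + 53)*32 = (523/10)*32 = 8368/5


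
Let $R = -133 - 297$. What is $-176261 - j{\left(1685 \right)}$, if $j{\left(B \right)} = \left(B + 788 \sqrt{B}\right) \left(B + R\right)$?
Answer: $-2290936 - 988940 \sqrt{1685} \approx -4.2886 \cdot 10^{7}$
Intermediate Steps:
$R = -430$ ($R = -133 - 297 = -430$)
$j{\left(B \right)} = \left(-430 + B\right) \left(B + 788 \sqrt{B}\right)$ ($j{\left(B \right)} = \left(B + 788 \sqrt{B}\right) \left(B - 430\right) = \left(B + 788 \sqrt{B}\right) \left(-430 + B\right) = \left(-430 + B\right) \left(B + 788 \sqrt{B}\right)$)
$-176261 - j{\left(1685 \right)} = -176261 - \left(1685^{2} - 338840 \sqrt{1685} - 724550 + 788 \cdot 1685^{\frac{3}{2}}\right) = -176261 - \left(2839225 - 338840 \sqrt{1685} - 724550 + 788 \cdot 1685 \sqrt{1685}\right) = -176261 - \left(2839225 - 338840 \sqrt{1685} - 724550 + 1327780 \sqrt{1685}\right) = -176261 - \left(2114675 + 988940 \sqrt{1685}\right) = -2290936 - 988940 \sqrt{1685}$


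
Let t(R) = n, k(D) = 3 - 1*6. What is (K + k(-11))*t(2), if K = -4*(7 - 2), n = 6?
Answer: -138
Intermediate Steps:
k(D) = -3 (k(D) = 3 - 6 = -3)
t(R) = 6
K = -20 (K = -4*5 = -20)
(K + k(-11))*t(2) = (-20 - 3)*6 = -23*6 = -138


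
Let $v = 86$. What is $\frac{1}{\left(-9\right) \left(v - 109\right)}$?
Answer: $\frac{1}{207} \approx 0.0048309$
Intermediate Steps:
$\frac{1}{\left(-9\right) \left(v - 109\right)} = \frac{1}{\left(-9\right) \left(86 - 109\right)} = \frac{1}{\left(-9\right) \left(-23\right)} = \frac{1}{207}$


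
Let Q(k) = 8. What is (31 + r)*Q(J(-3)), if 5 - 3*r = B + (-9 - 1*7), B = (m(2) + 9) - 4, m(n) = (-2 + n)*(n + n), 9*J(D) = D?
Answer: 872/3 ≈ 290.67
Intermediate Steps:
J(D) = D/9
m(n) = 2*n*(-2 + n) (m(n) = (-2 + n)*(2*n) = 2*n*(-2 + n))
B = 5 (B = (2*2*(-2 + 2) + 9) - 4 = (2*2*0 + 9) - 4 = (0 + 9) - 4 = 9 - 4 = 5)
r = 16/3 (r = 5/3 - (5 + (-9 - 1*7))/3 = 5/3 - (5 + (-9 - 7))/3 = 5/3 - (5 - 16)/3 = 5/3 - 1/3*(-11) = 5/3 + 11/3 = 16/3 ≈ 5.3333)
(31 + r)*Q(J(-3)) = (31 + 16/3)*8 = (109/3)*8 = 872/3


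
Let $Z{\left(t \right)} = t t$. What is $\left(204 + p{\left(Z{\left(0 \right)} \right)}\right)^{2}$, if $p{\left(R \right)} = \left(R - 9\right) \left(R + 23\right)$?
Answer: $9$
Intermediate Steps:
$Z{\left(t \right)} = t^{2}$
$p{\left(R \right)} = \left(-9 + R\right) \left(23 + R\right)$
$\left(204 + p{\left(Z{\left(0 \right)} \right)}\right)^{2} = \left(204 + \left(-207 + \left(0^{2}\right)^{2} + 14 \cdot 0^{2}\right)\right)^{2} = \left(204 + \left(-207 + 0^{2} + 14 \cdot 0\right)\right)^{2} = \left(204 + \left(-207 + 0 + 0\right)\right)^{2} = \left(204 - 207\right)^{2} = \left(-3\right)^{2} = 9$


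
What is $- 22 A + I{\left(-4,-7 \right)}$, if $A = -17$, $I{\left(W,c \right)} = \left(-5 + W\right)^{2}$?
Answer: $455$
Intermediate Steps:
$- 22 A + I{\left(-4,-7 \right)} = \left(-22\right) \left(-17\right) + \left(-5 - 4\right)^{2} = 374 + \left(-9\right)^{2} = 374 + 81 = 455$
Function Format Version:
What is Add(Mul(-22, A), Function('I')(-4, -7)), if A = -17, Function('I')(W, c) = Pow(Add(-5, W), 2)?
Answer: 455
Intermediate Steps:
Add(Mul(-22, A), Function('I')(-4, -7)) = Add(Mul(-22, -17), Pow(Add(-5, -4), 2)) = Add(374, Pow(-9, 2)) = Add(374, 81) = 455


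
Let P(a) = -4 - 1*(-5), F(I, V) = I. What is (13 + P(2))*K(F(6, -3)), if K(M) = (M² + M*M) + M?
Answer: 1092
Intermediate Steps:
P(a) = 1 (P(a) = -4 + 5 = 1)
K(M) = M + 2*M² (K(M) = (M² + M²) + M = 2*M² + M = M + 2*M²)
(13 + P(2))*K(F(6, -3)) = (13 + 1)*(6*(1 + 2*6)) = 14*(6*(1 + 12)) = 14*(6*13) = 14*78 = 1092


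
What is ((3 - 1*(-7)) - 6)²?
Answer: 16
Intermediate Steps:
((3 - 1*(-7)) - 6)² = ((3 + 7) - 6)² = (10 - 6)² = 4² = 16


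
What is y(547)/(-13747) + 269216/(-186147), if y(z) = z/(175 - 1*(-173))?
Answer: -429339773635/296839685844 ≈ -1.4464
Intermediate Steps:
y(z) = z/348 (y(z) = z/(175 + 173) = z/348)
y(547)/(-13747) + 269216/(-186147) = ((1/348)*547)/(-13747) + 269216/(-186147) = (547/348)*(-1/13747) + 269216*(-1/186147) = -547/4783956 - 269216/186147 = -429339773635/296839685844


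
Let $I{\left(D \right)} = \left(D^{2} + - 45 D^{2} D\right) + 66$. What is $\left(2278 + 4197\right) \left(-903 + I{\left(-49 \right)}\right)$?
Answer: $34290104275$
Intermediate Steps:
$I{\left(D \right)} = 66 + D^{2} - 45 D^{3}$ ($I{\left(D \right)} = \left(D^{2} - 45 D^{3}\right) + 66 = 66 + D^{2} - 45 D^{3}$)
$\left(2278 + 4197\right) \left(-903 + I{\left(-49 \right)}\right) = \left(2278 + 4197\right) \left(-903 + \left(66 + \left(-49\right)^{2} - 45 \left(-49\right)^{3}\right)\right) = 6475 \left(-903 + \left(66 + 2401 - -5294205\right)\right) = 6475 \left(-903 + \left(66 + 2401 + 5294205\right)\right) = 6475 \left(-903 + 5296672\right) = 6475 \cdot 5295769 = 34290104275$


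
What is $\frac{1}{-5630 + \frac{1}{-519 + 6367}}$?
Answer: $- \frac{5848}{32924239} \approx -0.00017762$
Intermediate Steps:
$\frac{1}{-5630 + \frac{1}{-519 + 6367}} = \frac{1}{-5630 + \frac{1}{5848}} = \frac{1}{- \frac{32924239}{5848}} = - \frac{5848}{32924239}$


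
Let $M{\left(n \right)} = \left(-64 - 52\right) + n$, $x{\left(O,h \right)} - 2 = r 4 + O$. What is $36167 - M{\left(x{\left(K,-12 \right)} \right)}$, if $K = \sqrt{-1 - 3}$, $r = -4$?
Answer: $36297 - 2 i \approx 36297.0 - 2.0 i$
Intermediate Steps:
$K = 2 i$ ($K = \sqrt{-4} = 2 i \approx 2.0 i$)
$x{\left(O,h \right)} = -14 + O$ ($x{\left(O,h \right)} = 2 + \left(\left(-4\right) 4 + O\right) = 2 + \left(-16 + O\right) = -14 + O$)
$M{\left(n \right)} = -116 + n$
$36167 - M{\left(x{\left(K,-12 \right)} \right)} = 36167 - \left(-116 - \left(14 - 2 i\right)\right) = 36167 - \left(-130 + 2 i\right) = 36167 + \left(130 - 2 i\right) = 36297 - 2 i$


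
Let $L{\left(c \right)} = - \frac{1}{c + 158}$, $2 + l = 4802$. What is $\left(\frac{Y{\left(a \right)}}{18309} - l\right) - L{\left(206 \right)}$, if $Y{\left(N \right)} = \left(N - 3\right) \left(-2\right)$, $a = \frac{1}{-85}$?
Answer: $- \frac{2719104465367}{566480460} \approx -4800.0$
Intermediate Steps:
$l = 4800$ ($l = -2 + 4802 = 4800$)
$a = - \frac{1}{85} \approx -0.011765$
$Y{\left(N \right)} = 6 - 2 N$ ($Y{\left(N \right)} = \left(-3 + N\right) \left(-2\right) = 6 - 2 N$)
$L{\left(c \right)} = - \frac{1}{158 + c}$
$\left(\frac{Y{\left(a \right)}}{18309} - l\right) - L{\left(206 \right)} = \left(\frac{6 - - \frac{2}{85}}{18309} - 4800\right) - - \frac{1}{158 + 206} = \left(\left(6 + \frac{2}{85}\right) \frac{1}{18309} - 4800\right) - - \frac{1}{364} = \left(\frac{512}{85} \cdot \frac{1}{18309} - 4800\right) - \left(-1\right) \frac{1}{364} = \left(\frac{512}{1556265} - 4800\right) - - \frac{1}{364} = - \frac{7470071488}{1556265} + \frac{1}{364} = - \frac{2719104465367}{566480460}$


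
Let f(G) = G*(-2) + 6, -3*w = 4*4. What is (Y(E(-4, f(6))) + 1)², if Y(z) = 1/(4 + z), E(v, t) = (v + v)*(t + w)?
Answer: 82369/80656 ≈ 1.0212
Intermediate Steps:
w = -16/3 (w = -4*4/3 = -⅓*16 = -16/3 ≈ -5.3333)
f(G) = 6 - 2*G (f(G) = -2*G + 6 = 6 - 2*G)
E(v, t) = 2*v*(-16/3 + t) (E(v, t) = (v + v)*(t - 16/3) = (2*v)*(-16/3 + t) = 2*v*(-16/3 + t))
(Y(E(-4, f(6))) + 1)² = (1/(4 + (⅔)*(-4)*(-16 + 3*(6 - 2*6))) + 1)² = (1/(4 + (⅔)*(-4)*(-16 + 3*(6 - 12))) + 1)² = (1/(4 + (⅔)*(-4)*(-16 + 3*(-6))) + 1)² = (1/(4 + (⅔)*(-4)*(-16 - 18)) + 1)² = (1/(4 + (⅔)*(-4)*(-34)) + 1)² = (1/(4 + 272/3) + 1)² = (1/(284/3) + 1)² = (3/284 + 1)² = (287/284)² = 82369/80656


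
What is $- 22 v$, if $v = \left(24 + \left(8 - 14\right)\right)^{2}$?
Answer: $-7128$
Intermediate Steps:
$v = 324$ ($v = \left(24 + \left(8 - 14\right)\right)^{2} = \left(24 - 6\right)^{2} = 18^{2} = 324$)
$- 22 v = \left(-22\right) 324 = -7128$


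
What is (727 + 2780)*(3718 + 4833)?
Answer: 29988357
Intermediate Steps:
(727 + 2780)*(3718 + 4833) = 3507*8551 = 29988357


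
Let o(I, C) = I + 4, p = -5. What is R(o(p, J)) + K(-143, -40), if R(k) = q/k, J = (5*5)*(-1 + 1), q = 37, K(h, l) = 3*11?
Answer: -4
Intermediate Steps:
K(h, l) = 33
J = 0 (J = 25*0 = 0)
o(I, C) = 4 + I
R(k) = 37/k
R(o(p, J)) + K(-143, -40) = 37/(4 - 5) + 33 = 37/(-1) + 33 = 37*(-1) + 33 = -37 + 33 = -4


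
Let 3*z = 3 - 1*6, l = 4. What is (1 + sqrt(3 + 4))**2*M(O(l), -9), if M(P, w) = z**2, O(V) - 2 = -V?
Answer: (1 + sqrt(7))**2 ≈ 13.292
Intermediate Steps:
z = -1 (z = (3 - 1*6)/3 = (3 - 6)/3 = (1/3)*(-3) = -1)
O(V) = 2 - V
M(P, w) = 1 (M(P, w) = (-1)**2 = 1)
(1 + sqrt(3 + 4))**2*M(O(l), -9) = (1 + sqrt(3 + 4))**2*1 = (1 + sqrt(7))**2*1 = (1 + sqrt(7))**2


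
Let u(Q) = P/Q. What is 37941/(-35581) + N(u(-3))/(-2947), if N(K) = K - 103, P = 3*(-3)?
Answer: -15464861/14979601 ≈ -1.0324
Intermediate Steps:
P = -9
u(Q) = -9/Q
N(K) = -103 + K
37941/(-35581) + N(u(-3))/(-2947) = 37941/(-35581) + (-103 - 9/(-3))/(-2947) = 37941*(-1/35581) + (-103 - 9*(-⅓))*(-1/2947) = -37941/35581 + (-103 + 3)*(-1/2947) = -37941/35581 - 100*(-1/2947) = -37941/35581 + 100/2947 = -15464861/14979601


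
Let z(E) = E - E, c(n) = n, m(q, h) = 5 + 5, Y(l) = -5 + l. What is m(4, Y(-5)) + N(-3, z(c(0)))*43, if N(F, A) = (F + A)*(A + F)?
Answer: 397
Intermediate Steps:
m(q, h) = 10
z(E) = 0
N(F, A) = (A + F)**2 (N(F, A) = (A + F)*(A + F) = (A + F)**2)
m(4, Y(-5)) + N(-3, z(c(0)))*43 = 10 + (0 - 3)**2*43 = 10 + (-3)**2*43 = 10 + 9*43 = 10 + 387 = 397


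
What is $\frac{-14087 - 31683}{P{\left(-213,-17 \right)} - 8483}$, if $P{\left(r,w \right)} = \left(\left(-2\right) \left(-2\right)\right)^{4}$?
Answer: $\frac{45770}{8227} \approx 5.5634$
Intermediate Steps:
$P{\left(r,w \right)} = 256$ ($P{\left(r,w \right)} = 4^{4} = 256$)
$\frac{-14087 - 31683}{P{\left(-213,-17 \right)} - 8483} = \frac{-14087 - 31683}{256 - 8483} = - \frac{45770}{-8227} = \left(-45770\right) \left(- \frac{1}{8227}\right) = \frac{45770}{8227}$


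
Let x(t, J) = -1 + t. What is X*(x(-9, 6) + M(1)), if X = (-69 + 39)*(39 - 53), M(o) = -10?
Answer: -8400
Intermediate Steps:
X = 420 (X = -30*(-14) = 420)
X*(x(-9, 6) + M(1)) = 420*((-1 - 9) - 10) = 420*(-10 - 10) = 420*(-20) = -8400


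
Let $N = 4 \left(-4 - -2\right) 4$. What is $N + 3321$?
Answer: $3289$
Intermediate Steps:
$N = -32$ ($N = 4 \left(-4 + 2\right) 4 = 4 \left(-2\right) 4 = \left(-8\right) 4 = -32$)
$N + 3321 = -32 + 3321 = 3289$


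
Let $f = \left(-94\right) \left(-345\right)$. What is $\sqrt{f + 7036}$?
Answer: $\sqrt{39466} \approx 198.66$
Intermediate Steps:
$f = 32430$
$\sqrt{f + 7036} = \sqrt{32430 + 7036} = \sqrt{39466}$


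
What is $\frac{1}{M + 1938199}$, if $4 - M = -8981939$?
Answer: $\frac{1}{10920142} \approx 9.1574 \cdot 10^{-8}$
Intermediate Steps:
$M = 8981943$ ($M = 4 - -8981939 = 4 + 8981939 = 8981943$)
$\frac{1}{M + 1938199} = \frac{1}{8981943 + 1938199} = \frac{1}{10920142}$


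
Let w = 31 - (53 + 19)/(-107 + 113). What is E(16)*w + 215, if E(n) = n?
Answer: 519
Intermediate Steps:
w = 19 (w = 31 - 72/6 = 31 - 1*12 = 31 - 12 = 19)
E(16)*w + 215 = 16*19 + 215 = 304 + 215 = 519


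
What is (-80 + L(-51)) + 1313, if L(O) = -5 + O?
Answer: 1177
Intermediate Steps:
(-80 + L(-51)) + 1313 = (-80 + (-5 - 51)) + 1313 = (-80 - 56) + 1313 = -136 + 1313 = 1177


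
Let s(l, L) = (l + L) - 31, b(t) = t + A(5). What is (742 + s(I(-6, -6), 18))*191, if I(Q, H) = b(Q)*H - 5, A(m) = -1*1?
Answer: 146306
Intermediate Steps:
A(m) = -1
b(t) = -1 + t (b(t) = t - 1 = -1 + t)
I(Q, H) = -5 + H*(-1 + Q) (I(Q, H) = (-1 + Q)*H - 5 = H*(-1 + Q) - 5 = -5 + H*(-1 + Q))
s(l, L) = -31 + L + l (s(l, L) = (L + l) - 31 = -31 + L + l)
(742 + s(I(-6, -6), 18))*191 = (742 + (-31 + 18 + (-5 - 6*(-1 - 6))))*191 = (742 + (-31 + 18 + (-5 - 6*(-7))))*191 = (742 + (-31 + 18 + (-5 + 42)))*191 = (742 + (-31 + 18 + 37))*191 = (742 + 24)*191 = 766*191 = 146306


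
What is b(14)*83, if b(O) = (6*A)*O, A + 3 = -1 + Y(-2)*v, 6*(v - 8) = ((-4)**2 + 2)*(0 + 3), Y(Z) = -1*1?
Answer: -146412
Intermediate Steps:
Y(Z) = -1
v = 17 (v = 8 + (((-4)**2 + 2)*(0 + 3))/6 = 8 + ((16 + 2)*3)/6 = 8 + (18*3)/6 = 8 + (1/6)*54 = 8 + 9 = 17)
A = -21 (A = -3 + (-1 - 1*17) = -3 + (-1 - 17) = -3 - 18 = -21)
b(O) = -126*O (b(O) = (6*(-21))*O = -126*O)
b(14)*83 = -126*14*83 = -1764*83 = -146412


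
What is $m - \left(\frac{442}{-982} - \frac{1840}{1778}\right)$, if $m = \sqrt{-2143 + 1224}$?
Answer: $\frac{648189}{436499} + i \sqrt{919} \approx 1.485 + 30.315 i$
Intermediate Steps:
$m = i \sqrt{919}$ ($m = \sqrt{-919} = i \sqrt{919} \approx 30.315 i$)
$m - \left(\frac{442}{-982} - \frac{1840}{1778}\right) = i \sqrt{919} - \left(\frac{442}{-982} - \frac{1840}{1778}\right) = i \sqrt{919} - \left(442 \left(- \frac{1}{982}\right) - \frac{920}{889}\right) = i \sqrt{919} - \left(- \frac{221}{491} - \frac{920}{889}\right) = i \sqrt{919} - - \frac{648189}{436499} = i \sqrt{919} + \frac{648189}{436499} = \frac{648189}{436499} + i \sqrt{919}$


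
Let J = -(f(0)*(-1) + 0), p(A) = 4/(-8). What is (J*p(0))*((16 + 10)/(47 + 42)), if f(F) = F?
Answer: 0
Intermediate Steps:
p(A) = -½ (p(A) = 4*(-⅛) = -½)
J = 0 (J = -(0*(-1) + 0) = -(0 + 0) = -1*0 = 0)
(J*p(0))*((16 + 10)/(47 + 42)) = (0*(-½))*((16 + 10)/(47 + 42)) = 0*(26/89) = 0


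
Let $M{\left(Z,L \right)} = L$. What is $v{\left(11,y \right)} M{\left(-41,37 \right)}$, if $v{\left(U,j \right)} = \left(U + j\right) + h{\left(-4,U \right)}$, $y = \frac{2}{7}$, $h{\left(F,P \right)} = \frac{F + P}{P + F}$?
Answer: $\frac{3182}{7} \approx 454.57$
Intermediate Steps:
$h{\left(F,P \right)} = 1$ ($h{\left(F,P \right)} = \frac{F + P}{F + P} = 1$)
$y = \frac{2}{7}$ ($y = 2 \cdot \frac{1}{7} = \frac{2}{7} \approx 0.28571$)
$v{\left(U,j \right)} = 1 + U + j$ ($v{\left(U,j \right)} = \left(U + j\right) + 1 = 1 + U + j$)
$v{\left(11,y \right)} M{\left(-41,37 \right)} = \left(1 + 11 + \frac{2}{7}\right) 37 = \frac{86}{7} \cdot 37 = \frac{3182}{7}$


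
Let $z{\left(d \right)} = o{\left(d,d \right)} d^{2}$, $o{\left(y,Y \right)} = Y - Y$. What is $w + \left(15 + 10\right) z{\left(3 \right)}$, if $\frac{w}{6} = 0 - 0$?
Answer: $0$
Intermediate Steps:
$o{\left(y,Y \right)} = 0$
$w = 0$ ($w = 6 \left(0 - 0\right) = 6 \left(0 + 0\right) = 6 \cdot 0 = 0$)
$z{\left(d \right)} = 0$ ($z{\left(d \right)} = 0 d^{2} = 0$)
$w + \left(15 + 10\right) z{\left(3 \right)} = 0 + \left(15 + 10\right) 0 = 0 + 25 \cdot 0 = 0 + 0 = 0$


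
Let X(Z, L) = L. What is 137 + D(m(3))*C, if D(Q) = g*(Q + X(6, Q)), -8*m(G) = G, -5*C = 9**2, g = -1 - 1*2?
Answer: 2011/20 ≈ 100.55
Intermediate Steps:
g = -3 (g = -1 - 2 = -3)
C = -81/5 (C = -1/5*9**2 = -1/5*81 = -81/5 ≈ -16.200)
m(G) = -G/8
D(Q) = -6*Q (D(Q) = -3*(Q + Q) = -6*Q)
137 + D(m(3))*C = 137 - (-3)*3/4*(-81/5) = 137 - 6*(-3/8)*(-81/5) = 137 + (9/4)*(-81/5) = 137 - 729/20 = 2011/20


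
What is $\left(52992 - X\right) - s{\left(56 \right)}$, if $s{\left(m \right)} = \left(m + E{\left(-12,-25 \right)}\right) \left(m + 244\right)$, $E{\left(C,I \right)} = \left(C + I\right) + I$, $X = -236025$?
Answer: $290817$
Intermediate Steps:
$E{\left(C,I \right)} = C + 2 I$
$s{\left(m \right)} = \left(-62 + m\right) \left(244 + m\right)$ ($s{\left(m \right)} = \left(m + \left(-12 + 2 \left(-25\right)\right)\right) \left(m + 244\right) = \left(m - 62\right) \left(244 + m\right) = \left(-62 + m\right) \left(244 + m\right)$)
$\left(52992 - X\right) - s{\left(56 \right)} = \left(52992 - -236025\right) - \left(-15128 + 56^{2} + 182 \cdot 56\right) = \left(52992 + 236025\right) - \left(-15128 + 3136 + 10192\right) = 289017 - -1800 = 289017 + 1800 = 290817$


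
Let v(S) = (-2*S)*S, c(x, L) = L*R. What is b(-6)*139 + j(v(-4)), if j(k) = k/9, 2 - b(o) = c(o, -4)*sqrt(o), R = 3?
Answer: 2470/9 + 1668*I*sqrt(6) ≈ 274.44 + 4085.8*I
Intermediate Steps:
c(x, L) = 3*L (c(x, L) = L*3 = 3*L)
b(o) = 2 + 12*sqrt(o) (b(o) = 2 - 3*(-4)*sqrt(o) = 2 - (-12)*sqrt(o) = 2 + 12*sqrt(o))
v(S) = -2*S**2
j(k) = k/9 (j(k) = k*(1/9) = k/9)
b(-6)*139 + j(v(-4)) = (2 + 12*sqrt(-6))*139 + (-2*(-4)**2)/9 = (2 + 12*(I*sqrt(6)))*139 + (-2*16)/9 = (2 + 12*I*sqrt(6))*139 + (1/9)*(-32) = (278 + 1668*I*sqrt(6)) - 32/9 = 2470/9 + 1668*I*sqrt(6)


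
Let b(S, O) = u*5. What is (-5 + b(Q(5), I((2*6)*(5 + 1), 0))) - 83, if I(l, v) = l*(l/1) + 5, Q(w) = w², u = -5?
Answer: -113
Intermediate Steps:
I(l, v) = 5 + l² (I(l, v) = l*(l*1) + 5 = l*l + 5 = l² + 5 = 5 + l²)
b(S, O) = -25 (b(S, O) = -5*5 = -25)
(-5 + b(Q(5), I((2*6)*(5 + 1), 0))) - 83 = (-5 - 25) - 83 = -30 - 83 = -113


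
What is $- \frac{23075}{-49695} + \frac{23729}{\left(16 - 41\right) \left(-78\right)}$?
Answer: $\frac{81613927}{6460350} \approx 12.633$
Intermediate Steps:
$- \frac{23075}{-49695} + \frac{23729}{\left(16 - 41\right) \left(-78\right)} = \left(-23075\right) \left(- \frac{1}{49695}\right) + \frac{23729}{\left(-25\right) \left(-78\right)} = \frac{4615}{9939} + \frac{23729}{1950} = \frac{81613927}{6460350}$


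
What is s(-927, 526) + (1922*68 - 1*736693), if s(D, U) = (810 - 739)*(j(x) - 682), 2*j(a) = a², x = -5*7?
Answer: -1221863/2 ≈ -6.1093e+5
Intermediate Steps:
x = -35
j(a) = a²/2
s(D, U) = -9869/2 (s(D, U) = (810 - 739)*((½)*(-35)² - 682) = 71*((½)*1225 - 682) = 71*(1225/2 - 682) = 71*(-139/2) = -9869/2)
s(-927, 526) + (1922*68 - 1*736693) = -9869/2 + (1922*68 - 1*736693) = -9869/2 + (130696 - 736693) = -9869/2 - 605997 = -1221863/2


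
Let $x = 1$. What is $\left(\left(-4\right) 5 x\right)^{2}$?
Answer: $400$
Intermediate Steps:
$\left(\left(-4\right) 5 x\right)^{2} = \left(\left(-4\right) 5 \cdot 1\right)^{2} = \left(\left(-20\right) 1\right)^{2} = \left(-20\right)^{2} = 400$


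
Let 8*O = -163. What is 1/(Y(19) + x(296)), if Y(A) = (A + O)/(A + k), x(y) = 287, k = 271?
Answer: 2320/665829 ≈ 0.0034844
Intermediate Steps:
O = -163/8 (O = (1/8)*(-163) = -163/8 ≈ -20.375)
Y(A) = (-163/8 + A)/(271 + A) (Y(A) = (A - 163/8)/(A + 271) = (-163/8 + A)/(271 + A))
1/(Y(19) + x(296)) = 1/((-163/8 + 19)/(271 + 19) + 287) = 1/(-11/8/290 + 287) = 1/((1/290)*(-11/8) + 287) = 1/(-11/2320 + 287) = 1/(665829/2320) = 2320/665829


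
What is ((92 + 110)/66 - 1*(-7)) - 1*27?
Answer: -559/33 ≈ -16.939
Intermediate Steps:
((92 + 110)/66 - 1*(-7)) - 1*27 = (202*(1/66) + 7) - 27 = (101/33 + 7) - 27 = 332/33 - 27 = -559/33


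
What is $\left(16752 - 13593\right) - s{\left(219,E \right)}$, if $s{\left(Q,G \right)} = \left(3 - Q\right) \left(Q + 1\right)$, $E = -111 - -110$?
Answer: $50679$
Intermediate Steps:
$E = -1$ ($E = -111 + 110 = -1$)
$s{\left(Q,G \right)} = \left(1 + Q\right) \left(3 - Q\right)$ ($s{\left(Q,G \right)} = \left(3 - Q\right) \left(1 + Q\right) = \left(1 + Q\right) \left(3 - Q\right)$)
$\left(16752 - 13593\right) - s{\left(219,E \right)} = \left(16752 - 13593\right) - \left(3 - 219^{2} + 2 \cdot 219\right) = \left(16752 - 13593\right) - \left(3 - 47961 + 438\right) = 3159 - \left(3 - 47961 + 438\right) = 3159 - -47520 = 3159 + 47520 = 50679$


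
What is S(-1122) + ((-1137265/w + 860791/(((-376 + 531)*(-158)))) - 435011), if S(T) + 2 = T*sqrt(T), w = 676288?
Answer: -3602711405627109/8281146560 - 1122*I*sqrt(1122) ≈ -4.3505e+5 - 37583.0*I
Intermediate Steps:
S(T) = -2 + T**(3/2) (S(T) = -2 + T*sqrt(T) = -2 + T**(3/2))
S(-1122) + ((-1137265/w + 860791/(((-376 + 531)*(-158)))) - 435011) = (-2 + (-1122)**(3/2)) + ((-1137265/676288 + 860791/(((-376 + 531)*(-158)))) - 435011) = (-2 - 1122*I*sqrt(1122)) + ((-1137265*1/676288 + 860791/((155*(-158)))) - 435011) = (-2 - 1122*I*sqrt(1122)) + ((-1137265/676288 + 860791/(-24490)) - 435011) = (-2 - 1122*I*sqrt(1122)) + ((-1137265/676288 + 860791*(-1/24490)) - 435011) = (-2 - 1122*I*sqrt(1122)) + ((-1137265/676288 - 860791/24490) - 435011) = (-2 - 1122*I*sqrt(1122)) + (-304997121829/8281146560 - 435011) = (-2 - 1122*I*sqrt(1122)) - 3602694843333989/8281146560 = -3602711405627109/8281146560 - 1122*I*sqrt(1122)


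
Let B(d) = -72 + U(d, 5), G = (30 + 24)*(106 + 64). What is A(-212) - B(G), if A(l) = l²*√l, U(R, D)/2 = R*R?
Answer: -168544728 + 89888*I*√53 ≈ -1.6854e+8 + 6.544e+5*I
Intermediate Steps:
U(R, D) = 2*R² (U(R, D) = 2*(R*R) = 2*R²)
G = 9180 (G = 54*170 = 9180)
B(d) = -72 + 2*d²
A(l) = l^(5/2)
A(-212) - B(G) = (-212)^(5/2) - (-72 + 2*9180²) = 89888*I*√53 - (-72 + 2*84272400) = 89888*I*√53 - (-72 + 168544800) = 89888*I*√53 - 1*168544728 = 89888*I*√53 - 168544728 = -168544728 + 89888*I*√53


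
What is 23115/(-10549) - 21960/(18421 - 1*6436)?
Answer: -33912621/8428651 ≈ -4.0235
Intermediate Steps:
23115/(-10549) - 21960/(18421 - 1*6436) = 23115*(-1/10549) - 21960/(18421 - 6436) = -23115/10549 - 21960/11985 = -23115/10549 - 21960*1/11985 = -23115/10549 - 1464/799 = -33912621/8428651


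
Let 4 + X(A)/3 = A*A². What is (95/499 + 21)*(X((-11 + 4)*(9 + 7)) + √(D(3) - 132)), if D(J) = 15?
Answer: -44567252904/499 + 31722*I*√13/499 ≈ -8.9313e+7 + 229.21*I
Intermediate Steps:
X(A) = -12 + 3*A³ (X(A) = -12 + 3*(A*A²) = -12 + 3*A³)
(95/499 + 21)*(X((-11 + 4)*(9 + 7)) + √(D(3) - 132)) = (95/499 + 21)*((-12 + 3*((-11 + 4)*(9 + 7))³) + √(15 - 132)) = (95*(1/499) + 21)*((-12 + 3*(-7*16)³) + √(-117)) = (95/499 + 21)*((-12 + 3*(-112)³) + 3*I*√13) = 10574*((-12 + 3*(-1404928)) + 3*I*√13)/499 = 10574*((-12 - 4214784) + 3*I*√13)/499 = 10574*(-4214796 + 3*I*√13)/499 = -44567252904/499 + 31722*I*√13/499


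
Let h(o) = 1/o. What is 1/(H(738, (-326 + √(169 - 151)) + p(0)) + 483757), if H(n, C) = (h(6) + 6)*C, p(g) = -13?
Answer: 1926666/928010466151 - 74*√2/928010466151 ≈ 2.0760e-6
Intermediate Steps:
H(n, C) = 37*C/6 (H(n, C) = (1/6 + 6)*C = (⅙ + 6)*C = 37*C/6)
1/(H(738, (-326 + √(169 - 151)) + p(0)) + 483757) = 1/(37*((-326 + √(169 - 151)) - 13)/6 + 483757) = 1/(37*((-326 + √18) - 13)/6 + 483757) = 1/(37*((-326 + 3*√2) - 13)/6 + 483757) = 1/(37*(-339 + 3*√2)/6 + 483757) = 1/((-4181/2 + 37*√2/2) + 483757) = 1/(963333/2 + 37*√2/2)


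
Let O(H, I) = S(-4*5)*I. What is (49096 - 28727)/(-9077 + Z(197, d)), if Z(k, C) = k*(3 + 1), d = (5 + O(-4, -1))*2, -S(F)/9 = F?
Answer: -20369/8289 ≈ -2.4574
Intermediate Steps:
S(F) = -9*F
O(H, I) = 180*I (O(H, I) = (-(-36)*5)*I = (-9*(-20))*I = 180*I)
d = -350 (d = (5 + 180*(-1))*2 = (5 - 180)*2 = -175*2 = -350)
Z(k, C) = 4*k (Z(k, C) = k*4 = 4*k)
(49096 - 28727)/(-9077 + Z(197, d)) = (49096 - 28727)/(-9077 + 4*197) = 20369/(-9077 + 788) = 20369/(-8289) = 20369*(-1/8289) = -20369/8289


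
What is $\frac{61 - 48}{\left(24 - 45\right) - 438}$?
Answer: $- \frac{13}{459} \approx -0.028322$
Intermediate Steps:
$\frac{61 - 48}{\left(24 - 45\right) - 438} = \frac{13}{\left(24 - 45\right) - 438} = \frac{13}{-21 - 438} = \frac{13}{-459} = 13 \left(- \frac{1}{459}\right) = - \frac{13}{459}$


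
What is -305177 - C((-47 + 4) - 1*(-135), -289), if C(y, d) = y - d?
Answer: -305558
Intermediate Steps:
-305177 - C((-47 + 4) - 1*(-135), -289) = -305177 - (((-47 + 4) - 1*(-135)) - 1*(-289)) = -305177 - ((-43 + 135) + 289) = -305177 - (92 + 289) = -305177 - 1*381 = -305177 - 381 = -305558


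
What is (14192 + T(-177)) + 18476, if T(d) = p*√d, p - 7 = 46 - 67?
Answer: 32668 - 14*I*√177 ≈ 32668.0 - 186.26*I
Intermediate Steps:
p = -14 (p = 7 + (46 - 67) = 7 - 21 = -14)
T(d) = -14*√d
(14192 + T(-177)) + 18476 = (14192 - 14*I*√177) + 18476 = 32668 - 14*I*√177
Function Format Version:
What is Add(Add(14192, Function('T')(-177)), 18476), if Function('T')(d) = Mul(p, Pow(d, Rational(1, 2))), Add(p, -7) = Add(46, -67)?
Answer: Add(32668, Mul(-14, I, Pow(177, Rational(1, 2)))) ≈ Add(32668., Mul(-186.26, I))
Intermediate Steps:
p = -14 (p = Add(7, Add(46, -67)) = Add(7, -21) = -14)
Function('T')(d) = Mul(-14, Pow(d, Rational(1, 2)))
Add(Add(14192, Function('T')(-177)), 18476) = Add(Add(14192, Mul(-14, Pow(-177, Rational(1, 2)))), 18476) = Add(Add(14192, Mul(-14, Mul(I, Pow(177, Rational(1, 2))))), 18476) = Add(Add(14192, Mul(-14, I, Pow(177, Rational(1, 2)))), 18476) = Add(32668, Mul(-14, I, Pow(177, Rational(1, 2))))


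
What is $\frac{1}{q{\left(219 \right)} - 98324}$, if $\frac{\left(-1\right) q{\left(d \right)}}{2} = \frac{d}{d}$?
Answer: $- \frac{1}{98326} \approx -1.017 \cdot 10^{-5}$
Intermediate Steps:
$q{\left(d \right)} = -2$ ($q{\left(d \right)} = - 2 \frac{d}{d} = \left(-2\right) 1 = -2$)
$\frac{1}{q{\left(219 \right)} - 98324} = \frac{1}{-2 - 98324} = \frac{1}{-98326} = - \frac{1}{98326}$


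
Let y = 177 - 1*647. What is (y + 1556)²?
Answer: 1179396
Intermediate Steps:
y = -470 (y = 177 - 647 = -470)
(y + 1556)² = (-470 + 1556)² = 1086² = 1179396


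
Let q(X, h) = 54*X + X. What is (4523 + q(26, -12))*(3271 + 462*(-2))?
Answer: 13971691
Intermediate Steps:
q(X, h) = 55*X
(4523 + q(26, -12))*(3271 + 462*(-2)) = (4523 + 55*26)*(3271 + 462*(-2)) = (4523 + 1430)*(3271 - 924) = 5953*2347 = 13971691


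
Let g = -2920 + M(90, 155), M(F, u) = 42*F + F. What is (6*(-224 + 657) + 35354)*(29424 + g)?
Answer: 1152754048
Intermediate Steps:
M(F, u) = 43*F
g = 950 (g = -2920 + 43*90 = -2920 + 3870 = 950)
(6*(-224 + 657) + 35354)*(29424 + g) = (6*(-224 + 657) + 35354)*(29424 + 950) = (6*433 + 35354)*30374 = (2598 + 35354)*30374 = 37952*30374 = 1152754048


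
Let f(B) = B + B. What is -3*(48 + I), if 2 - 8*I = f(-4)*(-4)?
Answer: -531/4 ≈ -132.75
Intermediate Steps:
f(B) = 2*B
I = -15/4 (I = ¼ - 2*(-4)*(-4)/8 = ¼ - (-1)*(-4) = ¼ - ⅛*32 = ¼ - 4 = -15/4 ≈ -3.7500)
-3*(48 + I) = -3*(48 - 15/4) = -3*177/4 = -531/4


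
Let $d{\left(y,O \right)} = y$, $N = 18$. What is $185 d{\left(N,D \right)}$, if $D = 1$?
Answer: $3330$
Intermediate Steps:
$185 d{\left(N,D \right)} = 185 \cdot 18 = 3330$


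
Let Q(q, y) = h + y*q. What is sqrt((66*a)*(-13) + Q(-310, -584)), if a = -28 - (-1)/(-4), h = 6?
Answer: sqrt(821138)/2 ≈ 453.08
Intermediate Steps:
a = -113/4 (a = -28 - (-1)*(-1)/4 = -28 - 1*1/4 = -28 - 1/4 = -113/4 ≈ -28.250)
Q(q, y) = 6 + q*y (Q(q, y) = 6 + y*q = 6 + q*y)
sqrt((66*a)*(-13) + Q(-310, -584)) = sqrt((66*(-113/4))*(-13) + (6 - 310*(-584))) = sqrt(-3729/2*(-13) + (6 + 181040)) = sqrt(48477/2 + 181046) = sqrt(410569/2) = sqrt(821138)/2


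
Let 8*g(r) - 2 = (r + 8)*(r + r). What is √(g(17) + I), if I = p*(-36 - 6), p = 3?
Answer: I*√78/2 ≈ 4.4159*I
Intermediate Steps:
I = -126 (I = 3*(-36 - 6) = 3*(-42) = -126)
g(r) = ¼ + r*(8 + r)/4 (g(r) = ¼ + ((r + 8)*(r + r))/8 = ¼ + ((8 + r)*(2*r))/8 = ¼ + (2*r*(8 + r))/8 = ¼ + r*(8 + r)/4)
√(g(17) + I) = √((¼ + 2*17 + (¼)*17²) - 126) = √((¼ + 34 + (¼)*289) - 126) = √((¼ + 34 + 289/4) - 126) = √(213/2 - 126) = √(-39/2) = I*√78/2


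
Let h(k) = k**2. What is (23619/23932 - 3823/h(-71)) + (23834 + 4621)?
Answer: 3432873258803/120641212 ≈ 28455.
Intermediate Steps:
(23619/23932 - 3823/h(-71)) + (23834 + 4621) = (23619/23932 - 3823/((-71)**2)) + (23834 + 4621) = (23619*(1/23932) - 3823/5041) + 28455 = (23619/23932 - 3823*1/5041) + 28455 = (23619/23932 - 3823/5041) + 28455 = 27571343/120641212 + 28455 = 3432873258803/120641212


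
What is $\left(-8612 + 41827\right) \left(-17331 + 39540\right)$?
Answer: $737671935$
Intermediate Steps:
$\left(-8612 + 41827\right) \left(-17331 + 39540\right) = 33215 \cdot 22209 = 737671935$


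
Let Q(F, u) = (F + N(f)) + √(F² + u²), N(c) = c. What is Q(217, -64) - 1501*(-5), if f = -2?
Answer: 7720 + √51185 ≈ 7946.2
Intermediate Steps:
Q(F, u) = -2 + F + √(F² + u²) (Q(F, u) = (F - 2) + √(F² + u²) = (-2 + F) + √(F² + u²) = -2 + F + √(F² + u²))
Q(217, -64) - 1501*(-5) = (-2 + 217 + √(217² + (-64)²)) - 1501*(-5) = (-2 + 217 + √(47089 + 4096)) - 1*(-7505) = (-2 + 217 + √51185) + 7505 = (215 + √51185) + 7505 = 7720 + √51185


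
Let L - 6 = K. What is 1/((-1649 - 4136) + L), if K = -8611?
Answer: -1/14390 ≈ -6.9493e-5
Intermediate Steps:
L = -8605 (L = 6 - 8611 = -8605)
1/((-1649 - 4136) + L) = 1/((-1649 - 4136) - 8605) = 1/(-5785 - 8605) = 1/(-14390) = -1/14390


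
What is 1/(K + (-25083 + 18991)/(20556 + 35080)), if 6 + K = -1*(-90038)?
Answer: 13909/1252253565 ≈ 1.1107e-5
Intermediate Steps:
K = 90032 (K = -6 - 1*(-90038) = -6 + 90038 = 90032)
1/(K + (-25083 + 18991)/(20556 + 35080)) = 1/(90032 + (-25083 + 18991)/(20556 + 35080)) = 1/(90032 - 6092/55636) = 1/(90032 - 6092*1/55636) = 1/(90032 - 1523/13909) = 1/(1252253565/13909) = 13909/1252253565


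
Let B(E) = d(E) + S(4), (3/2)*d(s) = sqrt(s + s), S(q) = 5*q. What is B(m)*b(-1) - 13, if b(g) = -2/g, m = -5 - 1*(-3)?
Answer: 27 + 8*I/3 ≈ 27.0 + 2.6667*I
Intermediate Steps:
d(s) = 2*sqrt(2)*sqrt(s)/3 (d(s) = 2*sqrt(s + s)/3 = 2*sqrt(2*s)/3 = 2*(sqrt(2)*sqrt(s))/3 = 2*sqrt(2)*sqrt(s)/3)
m = -2 (m = -5 + 3 = -2)
B(E) = 20 + 2*sqrt(2)*sqrt(E)/3 (B(E) = 2*sqrt(2)*sqrt(E)/3 + 5*4 = 2*sqrt(2)*sqrt(E)/3 + 20 = 20 + 2*sqrt(2)*sqrt(E)/3)
B(m)*b(-1) - 13 = (20 + 2*sqrt(2)*sqrt(-2)/3)*(-2/(-1)) - 13 = (20 + 2*sqrt(2)*(I*sqrt(2))/3)*(-2*(-1)) - 13 = (20 + 4*I/3)*2 - 13 = (40 + 8*I/3) - 13 = 27 + 8*I/3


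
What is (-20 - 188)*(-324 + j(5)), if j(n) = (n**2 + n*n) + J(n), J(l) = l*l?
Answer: 51792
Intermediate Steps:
J(l) = l**2
j(n) = 3*n**2 (j(n) = (n**2 + n*n) + n**2 = (n**2 + n**2) + n**2 = 2*n**2 + n**2 = 3*n**2)
(-20 - 188)*(-324 + j(5)) = (-20 - 188)*(-324 + 3*5**2) = -208*(-324 + 3*25) = -208*(-324 + 75) = -208*(-249) = 51792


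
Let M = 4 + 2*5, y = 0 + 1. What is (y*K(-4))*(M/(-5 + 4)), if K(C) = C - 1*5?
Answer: 126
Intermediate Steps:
K(C) = -5 + C (K(C) = C - 5 = -5 + C)
y = 1
M = 14 (M = 4 + 10 = 14)
(y*K(-4))*(M/(-5 + 4)) = (1*(-5 - 4))*(14/(-5 + 4)) = (1*(-9))*(14/(-1)) = -126*(-1) = -9*(-14) = 126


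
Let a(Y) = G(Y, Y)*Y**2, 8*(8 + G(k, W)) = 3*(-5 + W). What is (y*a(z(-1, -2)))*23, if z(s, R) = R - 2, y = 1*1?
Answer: -4186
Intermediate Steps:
G(k, W) = -79/8 + 3*W/8 (G(k, W) = -8 + (3*(-5 + W))/8 = -8 + (-15 + 3*W)/8 = -8 + (-15/8 + 3*W/8) = -79/8 + 3*W/8)
y = 1
z(s, R) = -2 + R
a(Y) = Y**2*(-79/8 + 3*Y/8) (a(Y) = (-79/8 + 3*Y/8)*Y**2 = Y**2*(-79/8 + 3*Y/8))
(y*a(z(-1, -2)))*23 = (1*((-2 - 2)**2*(-79 + 3*(-2 - 2))/8))*23 = (1*((1/8)*(-4)**2*(-79 + 3*(-4))))*23 = (1*((1/8)*16*(-79 - 12)))*23 = (1*((1/8)*16*(-91)))*23 = (1*(-182))*23 = -182*23 = -4186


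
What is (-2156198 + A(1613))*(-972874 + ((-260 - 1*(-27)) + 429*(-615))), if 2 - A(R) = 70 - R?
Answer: 2665180791126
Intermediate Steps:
A(R) = -68 + R (A(R) = 2 - (70 - R) = 2 + (-70 + R) = -68 + R)
(-2156198 + A(1613))*(-972874 + ((-260 - 1*(-27)) + 429*(-615))) = (-2156198 + (-68 + 1613))*(-972874 + ((-260 - 1*(-27)) + 429*(-615))) = (-2156198 + 1545)*(-972874 + ((-260 + 27) - 263835)) = -2154653*(-972874 + (-233 - 263835)) = -2154653*(-972874 - 264068) = -2154653*(-1236942) = 2665180791126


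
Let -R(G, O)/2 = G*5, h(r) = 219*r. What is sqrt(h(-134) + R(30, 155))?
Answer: 9*I*sqrt(366) ≈ 172.18*I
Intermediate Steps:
R(G, O) = -10*G (R(G, O) = -2*G*5 = -10*G)
sqrt(h(-134) + R(30, 155)) = sqrt(219*(-134) - 10*30) = sqrt(-29346 - 300) = sqrt(-29646) = 9*I*sqrt(366)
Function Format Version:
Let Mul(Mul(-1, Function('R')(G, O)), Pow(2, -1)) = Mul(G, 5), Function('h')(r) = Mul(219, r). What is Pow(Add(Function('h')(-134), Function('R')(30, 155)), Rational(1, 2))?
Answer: Mul(9, I, Pow(366, Rational(1, 2))) ≈ Mul(172.18, I)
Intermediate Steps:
Function('R')(G, O) = Mul(-10, G) (Function('R')(G, O) = Mul(-2, Mul(G, 5)) = Mul(-2, Mul(5, G)) = Mul(-10, G))
Pow(Add(Function('h')(-134), Function('R')(30, 155)), Rational(1, 2)) = Pow(Add(Mul(219, -134), Mul(-10, 30)), Rational(1, 2)) = Pow(Add(-29346, -300), Rational(1, 2)) = Pow(-29646, Rational(1, 2)) = Mul(9, I, Pow(366, Rational(1, 2)))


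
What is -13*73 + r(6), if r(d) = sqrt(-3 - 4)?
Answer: -949 + I*sqrt(7) ≈ -949.0 + 2.6458*I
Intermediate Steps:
r(d) = I*sqrt(7) (r(d) = sqrt(-7) = I*sqrt(7))
-13*73 + r(6) = -13*73 + I*sqrt(7) = -949 + I*sqrt(7)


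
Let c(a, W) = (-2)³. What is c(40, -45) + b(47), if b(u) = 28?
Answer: 20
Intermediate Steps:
c(a, W) = -8
c(40, -45) + b(47) = -8 + 28 = 20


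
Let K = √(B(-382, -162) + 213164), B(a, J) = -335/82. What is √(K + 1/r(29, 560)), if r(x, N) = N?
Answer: √(58835 + 401800*√1433287266)/5740 ≈ 21.487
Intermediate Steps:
B(a, J) = -335/82 (B(a, J) = -335*1/82 = -335/82)
K = √1433287266/82 (K = √(-335/82 + 213164) = √(17479113/82) = √1433287266/82 ≈ 461.69)
√(K + 1/r(29, 560)) = √(√1433287266/82 + 1/560) = √(1/560 + √1433287266/82)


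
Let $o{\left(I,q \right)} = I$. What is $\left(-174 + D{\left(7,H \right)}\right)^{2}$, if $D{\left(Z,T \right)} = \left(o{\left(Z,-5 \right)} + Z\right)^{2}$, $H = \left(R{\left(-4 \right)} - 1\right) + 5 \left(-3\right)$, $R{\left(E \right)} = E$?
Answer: $484$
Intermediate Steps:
$H = -20$ ($H = \left(-4 - 1\right) + 5 \left(-3\right) = -5 - 15 = -20$)
$D{\left(Z,T \right)} = 4 Z^{2}$ ($D{\left(Z,T \right)} = \left(Z + Z\right)^{2} = \left(2 Z\right)^{2} = 4 Z^{2}$)
$\left(-174 + D{\left(7,H \right)}\right)^{2} = \left(-174 + 4 \cdot 7^{2}\right)^{2} = \left(-174 + 4 \cdot 49\right)^{2} = \left(-174 + 196\right)^{2} = 22^{2} = 484$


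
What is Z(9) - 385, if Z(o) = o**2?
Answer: -304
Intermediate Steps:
Z(9) - 385 = 9**2 - 385 = 81 - 385 = -304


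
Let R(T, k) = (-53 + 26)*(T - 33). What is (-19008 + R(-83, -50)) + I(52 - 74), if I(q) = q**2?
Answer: -15392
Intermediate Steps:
R(T, k) = 891 - 27*T (R(T, k) = -27*(-33 + T) = 891 - 27*T)
(-19008 + R(-83, -50)) + I(52 - 74) = (-19008 + (891 - 27*(-83))) + (52 - 74)**2 = (-19008 + (891 + 2241)) + (-22)**2 = (-19008 + 3132) + 484 = -15876 + 484 = -15392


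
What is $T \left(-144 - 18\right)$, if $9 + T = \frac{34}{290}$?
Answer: $\frac{208656}{145} \approx 1439.0$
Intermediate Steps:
$T = - \frac{1288}{145}$ ($T = -9 + \frac{34}{290} = -9 + 34 \cdot \frac{1}{290} = -9 + \frac{17}{145} = - \frac{1288}{145} \approx -8.8828$)
$T \left(-144 - 18\right) = - \frac{1288 \left(-144 - 18\right)}{145} = \left(- \frac{1288}{145}\right) \left(-162\right) = \frac{208656}{145}$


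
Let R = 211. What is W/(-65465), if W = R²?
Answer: -44521/65465 ≈ -0.68007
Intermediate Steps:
W = 44521 (W = 211² = 44521)
W/(-65465) = 44521/(-65465) = 44521*(-1/65465) = -44521/65465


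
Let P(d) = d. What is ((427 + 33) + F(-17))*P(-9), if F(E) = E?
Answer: -3987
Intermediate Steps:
((427 + 33) + F(-17))*P(-9) = ((427 + 33) - 17)*(-9) = (460 - 17)*(-9) = 443*(-9) = -3987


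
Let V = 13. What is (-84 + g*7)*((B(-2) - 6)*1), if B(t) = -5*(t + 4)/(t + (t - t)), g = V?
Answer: -7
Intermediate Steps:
g = 13
B(t) = -5*(4 + t)/t (B(t) = -5*(4 + t)/(t + 0) = -5*(4 + t)/t)
(-84 + g*7)*((B(-2) - 6)*1) = (-84 + 13*7)*(((-5 - 20/(-2)) - 6)*1) = (-84 + 91)*(((-5 - 20*(-1/2)) - 6)*1) = 7*(((-5 + 10) - 6)*1) = 7*((5 - 6)*1) = 7*(-1*1) = 7*(-1) = -7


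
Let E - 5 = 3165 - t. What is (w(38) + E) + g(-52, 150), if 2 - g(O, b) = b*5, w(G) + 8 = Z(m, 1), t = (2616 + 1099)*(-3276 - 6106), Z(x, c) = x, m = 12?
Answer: 34856556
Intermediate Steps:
t = -34854130 (t = 3715*(-9382) = -34854130)
w(G) = 4 (w(G) = -8 + 12 = 4)
g(O, b) = 2 - 5*b (g(O, b) = 2 - b*5 = 2 - 5*b)
E = 34857300 (E = 5 + (3165 - 1*(-34854130)) = 5 + (3165 + 34854130) = 5 + 34857295 = 34857300)
(w(38) + E) + g(-52, 150) = (4 + 34857300) + (2 - 5*150) = 34857304 + (2 - 750) = 34857304 - 748 = 34856556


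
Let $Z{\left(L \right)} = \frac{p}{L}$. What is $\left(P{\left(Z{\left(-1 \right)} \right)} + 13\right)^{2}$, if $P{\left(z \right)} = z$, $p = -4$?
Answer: $289$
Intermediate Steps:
$Z{\left(L \right)} = - \frac{4}{L}$
$\left(P{\left(Z{\left(-1 \right)} \right)} + 13\right)^{2} = \left(- \frac{4}{-1} + 13\right)^{2} = \left(\left(-4\right) \left(-1\right) + 13\right)^{2} = \left(4 + 13\right)^{2} = 17^{2} = 289$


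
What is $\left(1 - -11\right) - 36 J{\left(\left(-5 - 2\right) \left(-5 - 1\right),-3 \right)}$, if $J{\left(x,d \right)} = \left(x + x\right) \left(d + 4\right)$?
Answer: $-3012$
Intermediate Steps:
$J{\left(x,d \right)} = 2 x \left(4 + d\right)$
$\left(1 - -11\right) - 36 J{\left(\left(-5 - 2\right) \left(-5 - 1\right),-3 \right)} = \left(1 - -11\right) - 36 \cdot 2 \left(-5 - 2\right) \left(-5 - 1\right) \left(4 - 3\right) = \left(1 + 11\right) - 36 \cdot 2 \left(\left(-7\right) \left(-6\right)\right) 1 = 12 - 36 \cdot 2 \cdot 42 \cdot 1 = 12 - 3024 = -3012$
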